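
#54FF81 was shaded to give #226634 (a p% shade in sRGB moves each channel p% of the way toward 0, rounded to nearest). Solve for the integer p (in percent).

#54FF81 is rgb(84, 255, 129); #226634 is rgb(34, 102, 52).
On the G channel (widest range): 102 ≈ 255 + (p/100)(0 − 255), so p ≈ 100×(102 − 255)/(0 − 255) = -15300/-255 = 60.00.
p = 60 reproduces all three channels after rounding.

60%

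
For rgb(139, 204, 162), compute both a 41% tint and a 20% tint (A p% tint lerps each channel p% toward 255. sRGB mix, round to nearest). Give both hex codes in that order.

41% tint:
  R: 139 + 0.41×(255−139) = 139 + 47.56 = 186.56 → 187
  G: 204 + 0.41×(255−204) = 204 + 20.91 = 224.91 → 225
  B: 162 + 0.41×(255−162) = 162 + 38.13 = 200.13 → 200
  → #BBE1C8
20% tint:
  R: 139 + 0.2×(255−139) = 139 + 23.2 = 162.2 → 162
  G: 204 + 0.2×(255−204) = 204 + 10.2 = 214.2 → 214
  B: 162 + 18.6 = 180.6 → 181
  → #A2D6B5

#BBE1C8, #A2D6B5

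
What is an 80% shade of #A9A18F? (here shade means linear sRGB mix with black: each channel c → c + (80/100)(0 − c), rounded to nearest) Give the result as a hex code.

#22201D

#A9A18F is rgb(169, 161, 143).
Lerp each channel 80% toward 0:
  R: 169 − 135.2 = 33.8 → 34
  G: 161 + 0.8×(0−161) = 161 − 128.8 = 32.2 → 32
  B: 143 + 0.8×(0−143) = 143 − 114.4 = 28.6 → 29
rgb(34, 32, 29) = #22201D.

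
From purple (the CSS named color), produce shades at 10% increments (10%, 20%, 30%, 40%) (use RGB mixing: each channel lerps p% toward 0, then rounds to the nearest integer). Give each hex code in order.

CSS purple is rgb(128, 0, 128).
10%: (128 − 12.8 = 115.2→115, 0→0, 128 − 12.8 = 115.2→115) → #730073
20%: (128 − 25.6 = 102.4→102, 0→0, 128 − 25.6 = 102.4→102) → #660066
30%: (128 − 38.4 = 89.6→90, 0→0, 128 − 38.4 = 89.6→90) → #5A005A
40%: (128 − 51.2 = 76.8→77, 0→0, 128 − 51.2 = 76.8→77) → #4D004D

#730073, #660066, #5A005A, #4D004D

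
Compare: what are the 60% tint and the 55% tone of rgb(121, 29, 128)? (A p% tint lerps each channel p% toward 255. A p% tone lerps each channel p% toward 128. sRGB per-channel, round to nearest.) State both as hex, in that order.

#c9a5cc, #7d5380

60% tint:
  R: 121 + 80.4 = 201.4 → 201
  G: 29 + 0.6×(255−29) = 29 + 135.6 = 164.6 → 165
  B: 128 + 0.6×(255−128) = 128 + 76.2 = 204.2 → 204
  → #c9a5cc
55% tone:
  R: 121 + 0.55×(128−121) = 121 + 3.85 = 124.85 → 125
  G: 29 + 0.55×(128−29) = 29 + 54.45 = 83.45 → 83
  B: 128 + 0.55×(128−128) = 128 + 0 = 128 → 128
  → #7d5380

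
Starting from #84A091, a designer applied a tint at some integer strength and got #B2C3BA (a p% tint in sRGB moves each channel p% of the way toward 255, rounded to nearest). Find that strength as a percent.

#84A091 is rgb(132, 160, 145); #B2C3BA is rgb(178, 195, 186).
On the R channel (widest range): 178 ≈ 132 + (p/100)(255 − 132), so p ≈ 100×(178 − 132)/(255 − 132) = 4600/123 = 37.40.
p = 37 reproduces all three channels after rounding.

37%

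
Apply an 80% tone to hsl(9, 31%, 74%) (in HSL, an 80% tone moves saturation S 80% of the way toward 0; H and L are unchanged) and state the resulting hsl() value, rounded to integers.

hsl(9, 6%, 74%)

S moves 80% from 31 toward 0: 31 − 24.8 = 6.2 → 6.
H and L are unchanged.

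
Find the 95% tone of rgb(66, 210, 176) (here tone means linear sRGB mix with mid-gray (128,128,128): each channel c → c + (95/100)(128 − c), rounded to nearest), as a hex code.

Per channel, c → c + 0.95(128 − c):
  R: 66 + 0.95×(128−66) = 66 + 58.9 = 124.9 → 125
  G: 210 + 0.95×(128−210) = 210 − 77.9 = 132.1 → 132
  B: 176 + 0.95×(128−176) = 176 − 45.6 = 130.4 → 130
rgb(125, 132, 130) = #7D8482.

#7D8482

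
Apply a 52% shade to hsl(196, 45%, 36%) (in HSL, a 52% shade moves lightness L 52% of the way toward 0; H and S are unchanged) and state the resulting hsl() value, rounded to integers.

L moves 52% from 36 toward 0: 36 − 18.72 = 17.28 → 17.
H and S are unchanged.

hsl(196, 45%, 17%)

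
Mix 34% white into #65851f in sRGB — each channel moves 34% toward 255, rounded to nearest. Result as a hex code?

#99ae6b

#65851f is rgb(101, 133, 31).
A 34% tint moves each channel 34% toward 255:
  R: 101 + 0.34×(255−101) = 101 + 52.36 = 153.36 → 153
  G: 133 + 0.34×(255−133) = 133 + 41.48 = 174.48 → 174
  B: 31 + 0.34×(255−31) = 31 + 76.16 = 107.16 → 107
rgb(153, 174, 107) = #99ae6b.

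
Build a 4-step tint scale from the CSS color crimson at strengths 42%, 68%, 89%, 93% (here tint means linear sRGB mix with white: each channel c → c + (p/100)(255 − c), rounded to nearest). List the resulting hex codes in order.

CSS crimson is rgb(220, 20, 60).
42%: (220 + 14.7 = 234.7→235, 20 + 98.7 = 118.7→119, 60 + 81.9 = 141.9→142) → #EB778E
68%: (220 + 23.8 = 243.8→244, 20 + 159.8 = 179.8→180, 60 + 132.6 = 192.6→193) → #F4B4C1
89%: (220 + 31.15 = 251.15→251, 20 + 209.15 = 229.15→229, 60 + 173.55 = 233.55→234) → #FBE5EA
93%: (220 + 32.55 = 252.55→253, 20 + 218.55 = 238.55→239, 60 + 181.35 = 241.35→241) → #FDEFF1

#EB778E, #F4B4C1, #FBE5EA, #FDEFF1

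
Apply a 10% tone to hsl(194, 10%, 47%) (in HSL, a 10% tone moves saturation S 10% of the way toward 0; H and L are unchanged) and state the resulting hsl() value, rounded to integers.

hsl(194, 9%, 47%)

S moves 10% from 10 toward 0: 10 − 1 = 9 → 9.
H and L are unchanged.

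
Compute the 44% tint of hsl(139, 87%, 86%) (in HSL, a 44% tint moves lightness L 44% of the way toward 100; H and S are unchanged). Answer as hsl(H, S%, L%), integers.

hsl(139, 87%, 92%)

L moves 44% from 86 toward 100: 86 + 6.16 = 92.16 → 92.
H and S are unchanged.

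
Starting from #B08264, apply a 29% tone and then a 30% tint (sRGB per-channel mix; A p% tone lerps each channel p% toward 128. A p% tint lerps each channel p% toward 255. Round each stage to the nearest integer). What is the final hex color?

#B08264 is rgb(176, 130, 100).
Per channel, c → c + 0.29(128 − c):
  R: 176 − 13.92 = 162.08 → 162
  G: 130 + 0.29×(128−130) = 130 − 0.58 = 129.42 → 129
  B: 100 + 8.12 = 108.12 → 108
After the tone: rgb(162, 129, 108) = #A2816C.
Lerp each channel 30% toward 255:
  R: 162 + 27.9 = 189.9 → 190
  G: 129 + 0.3×(255−129) = 129 + 37.8 = 166.8 → 167
  B: 108 + 0.3×(255−108) = 108 + 44.1 = 152.1 → 152
rgb(190, 167, 152) = #BEA798.

#BEA798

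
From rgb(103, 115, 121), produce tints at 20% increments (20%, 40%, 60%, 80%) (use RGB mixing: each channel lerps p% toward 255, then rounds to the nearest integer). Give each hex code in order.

20%: (103 + 30.4 = 133.4→133, 115 + 28 = 143→143, 121 + 26.8 = 147.8→148) → #858f94
40%: (103 + 60.8 = 163.8→164, 115 + 56 = 171→171, 121 + 53.6 = 174.6→175) → #a4abaf
60%: (103 + 91.2 = 194.2→194, 115 + 84 = 199→199, 121 + 80.4 = 201.4→201) → #c2c7c9
80%: (103 + 121.6 = 224.6→225, 115 + 112 = 227→227, 121 + 107.2 = 228.2→228) → #e1e3e4

#858f94, #a4abaf, #c2c7c9, #e1e3e4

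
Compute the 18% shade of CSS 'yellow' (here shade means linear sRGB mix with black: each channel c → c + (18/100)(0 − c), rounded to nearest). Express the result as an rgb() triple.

CSS yellow is rgb(255, 255, 0).
Lerp each channel 18% toward 0:
  R: 255 + 0.18×(0−255) = 255 − 45.9 = 209.1 → 209
  G: 255 − 45.9 = 209.1 → 209
  B: 0 + 0.18×(0−0) = 0 + 0 = 0 → 0

rgb(209, 209, 0)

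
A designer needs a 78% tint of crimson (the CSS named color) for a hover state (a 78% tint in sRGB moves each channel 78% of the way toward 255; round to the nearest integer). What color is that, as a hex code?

CSS crimson is rgb(220, 20, 60).
A 78% tint moves each channel 78% toward 255:
  R: 220 + 0.78×(255−220) = 220 + 27.3 = 247.3 → 247
  G: 20 + 0.78×(255−20) = 20 + 183.3 = 203.3 → 203
  B: 60 + 0.78×(255−60) = 60 + 152.1 = 212.1 → 212
rgb(247, 203, 212) = #f7cbd4.

#f7cbd4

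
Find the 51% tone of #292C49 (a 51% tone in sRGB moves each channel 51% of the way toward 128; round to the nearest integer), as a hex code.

#292C49 is rgb(41, 44, 73).
Per channel, c → c + 0.51(128 − c):
  R: 41 + 0.51×(128−41) = 41 + 44.37 = 85.37 → 85
  G: 44 + 0.51×(128−44) = 44 + 42.84 = 86.84 → 87
  B: 73 + 28.05 = 101.05 → 101
rgb(85, 87, 101) = #555765.

#555765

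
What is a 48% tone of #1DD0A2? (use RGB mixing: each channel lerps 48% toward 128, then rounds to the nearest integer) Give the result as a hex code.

#4DAA92

#1DD0A2 is rgb(29, 208, 162).
Per channel, c → c + 0.48(128 − c):
  R: 29 + 0.48×(128−29) = 29 + 47.52 = 76.52 → 77
  G: 208 + 0.48×(128−208) = 208 − 38.4 = 169.6 → 170
  B: 162 + 0.48×(128−162) = 162 − 16.32 = 145.68 → 146
rgb(77, 170, 146) = #4DAA92.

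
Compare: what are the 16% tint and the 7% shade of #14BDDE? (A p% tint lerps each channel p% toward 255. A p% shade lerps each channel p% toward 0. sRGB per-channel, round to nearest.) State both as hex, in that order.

#14BDDE is rgb(20, 189, 222).
16% tint:
  R: 20 + 0.16×(255−20) = 20 + 37.6 = 57.6 → 58
  G: 189 + 0.16×(255−189) = 189 + 10.56 = 199.56 → 200
  B: 222 + 0.16×(255−222) = 222 + 5.28 = 227.28 → 227
  → #3AC8E3
7% shade:
  R: 20 − 1.4 = 18.6 → 19
  G: 189 − 13.23 = 175.77 → 176
  B: 222 + 0.07×(0−222) = 222 − 15.54 = 206.46 → 206
  → #13B0CE

#3AC8E3, #13B0CE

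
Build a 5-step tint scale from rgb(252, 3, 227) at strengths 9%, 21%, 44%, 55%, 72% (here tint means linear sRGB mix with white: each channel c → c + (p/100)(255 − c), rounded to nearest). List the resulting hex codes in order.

9%: (252→252, 3 + 22.68 = 25.68→26, 227 + 2.52 = 229.52→230) → #fc1ae6
21%: (252 + 0.63 = 252.63→253, 3 + 52.92 = 55.92→56, 227 + 5.88 = 232.88→233) → #fd38e9
44%: (252 + 1.32 = 253.32→253, 3 + 110.88 = 113.88→114, 227 + 12.32 = 239.32→239) → #fd72ef
55%: (252 + 1.65 = 253.65→254, 3 + 138.6 = 141.6→142, 227 + 15.4 = 242.4→242) → #fe8ef2
72%: (252 + 2.16 = 254.16→254, 3 + 181.44 = 184.44→184, 227 + 20.16 = 247.16→247) → #feb8f7

#fc1ae6, #fd38e9, #fd72ef, #fe8ef2, #feb8f7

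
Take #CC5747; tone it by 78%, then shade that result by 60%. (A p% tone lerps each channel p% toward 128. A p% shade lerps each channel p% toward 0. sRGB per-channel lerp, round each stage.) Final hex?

#3A302E

#CC5747 is rgb(204, 87, 71).
Lerp each channel 78% toward 128:
  R: 204 − 59.28 = 144.72 → 145
  G: 87 + 31.98 = 118.98 → 119
  B: 71 + 44.46 = 115.46 → 115
After the tone: rgb(145, 119, 115) = #917773.
A 60% shade moves each channel 60% toward 0:
  R: 145 + 0.6×(0−145) = 145 − 87 = 58 → 58
  G: 119 + 0.6×(0−119) = 119 − 71.4 = 47.6 → 48
  B: 115 + 0.6×(0−115) = 115 − 69 = 46 → 46
rgb(58, 48, 46) = #3A302E.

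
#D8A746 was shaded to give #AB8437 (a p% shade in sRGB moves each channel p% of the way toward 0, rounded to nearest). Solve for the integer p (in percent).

#D8A746 is rgb(216, 167, 70); #AB8437 is rgb(171, 132, 55).
On the R channel (widest range): 171 ≈ 216 + (p/100)(0 − 216), so p ≈ 100×(171 − 216)/(0 − 216) = -4500/-216 = 20.83.
p = 21 reproduces all three channels after rounding.

21%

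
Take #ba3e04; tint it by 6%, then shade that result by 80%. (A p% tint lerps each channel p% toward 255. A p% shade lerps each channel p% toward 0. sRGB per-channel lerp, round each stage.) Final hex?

#260f04

#ba3e04 is rgb(186, 62, 4).
Per channel, c → c + 0.06(255 − c):
  R: 186 + 0.06×(255−186) = 186 + 4.14 = 190.14 → 190
  G: 62 + 0.06×(255−62) = 62 + 11.58 = 73.58 → 74
  B: 4 + 15.06 = 19.06 → 19
After the tint: rgb(190, 74, 19) = #be4a13.
An 80% shade moves each channel 80% toward 0:
  R: 190 − 152 = 38 → 38
  G: 74 − 59.2 = 14.8 → 15
  B: 19 − 15.2 = 3.8 → 4
rgb(38, 15, 4) = #260f04.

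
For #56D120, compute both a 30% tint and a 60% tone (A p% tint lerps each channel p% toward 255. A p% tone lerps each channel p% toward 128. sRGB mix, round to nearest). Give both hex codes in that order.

#56D120 is rgb(86, 209, 32).
30% tint:
  R: 86 + 0.3×(255−86) = 86 + 50.7 = 136.7 → 137
  G: 209 + 0.3×(255−209) = 209 + 13.8 = 222.8 → 223
  B: 32 + 0.3×(255−32) = 32 + 66.9 = 98.9 → 99
  → #89DF63
60% tone:
  R: 86 + 25.2 = 111.2 → 111
  G: 209 − 48.6 = 160.4 → 160
  B: 32 + 57.6 = 89.6 → 90
  → #6FA05A

#89DF63, #6FA05A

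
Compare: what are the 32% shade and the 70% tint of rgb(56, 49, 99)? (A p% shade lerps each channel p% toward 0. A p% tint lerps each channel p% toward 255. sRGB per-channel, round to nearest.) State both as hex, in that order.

32% shade:
  R: 56 + 0.32×(0−56) = 56 − 17.92 = 38.08 → 38
  G: 49 − 15.68 = 33.32 → 33
  B: 99 + 0.32×(0−99) = 99 − 31.68 = 67.32 → 67
  → #262143
70% tint:
  R: 56 + 139.3 = 195.3 → 195
  G: 49 + 0.7×(255−49) = 49 + 144.2 = 193.2 → 193
  B: 99 + 0.7×(255−99) = 99 + 109.2 = 208.2 → 208
  → #C3C1D0

#262143, #C3C1D0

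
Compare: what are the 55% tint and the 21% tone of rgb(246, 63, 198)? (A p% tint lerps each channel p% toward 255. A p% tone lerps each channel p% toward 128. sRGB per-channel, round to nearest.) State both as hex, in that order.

55% tint:
  R: 246 + 0.55×(255−246) = 246 + 4.95 = 250.95 → 251
  G: 63 + 0.55×(255−63) = 63 + 105.6 = 168.6 → 169
  B: 198 + 0.55×(255−198) = 198 + 31.35 = 229.35 → 229
  → #fba9e5
21% tone:
  R: 246 + 0.21×(128−246) = 246 − 24.78 = 221.22 → 221
  G: 63 + 13.65 = 76.65 → 77
  B: 198 − 14.7 = 183.3 → 183
  → #dd4db7

#fba9e5, #dd4db7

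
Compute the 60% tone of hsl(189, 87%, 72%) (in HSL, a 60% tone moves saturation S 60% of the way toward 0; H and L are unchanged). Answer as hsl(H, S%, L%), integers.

S moves 60% from 87 toward 0: 87 − 52.2 = 34.8 → 35.
H and L are unchanged.

hsl(189, 35%, 72%)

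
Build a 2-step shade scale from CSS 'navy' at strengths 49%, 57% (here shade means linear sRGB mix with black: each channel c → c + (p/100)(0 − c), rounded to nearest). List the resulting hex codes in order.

#000041, #000037

CSS navy is rgb(0, 0, 128).
49%: (0→0, 0→0, 128 − 62.72 = 65.28→65) → #000041
57%: (0→0, 0→0, 128 − 72.96 = 55.04→55) → #000037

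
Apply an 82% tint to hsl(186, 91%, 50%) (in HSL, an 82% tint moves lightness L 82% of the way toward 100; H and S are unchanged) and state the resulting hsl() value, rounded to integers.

L moves 82% from 50 toward 100: 50 + 41 = 91 → 91.
H and S are unchanged.

hsl(186, 91%, 91%)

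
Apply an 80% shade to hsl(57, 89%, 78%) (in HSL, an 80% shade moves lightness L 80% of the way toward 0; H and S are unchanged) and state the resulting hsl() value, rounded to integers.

L moves 80% from 78 toward 0: 78 − 62.4 = 15.6 → 16.
H and S are unchanged.

hsl(57, 89%, 16%)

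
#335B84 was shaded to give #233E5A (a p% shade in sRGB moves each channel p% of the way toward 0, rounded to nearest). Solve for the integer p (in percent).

32%

#335B84 is rgb(51, 91, 132); #233E5A is rgb(35, 62, 90).
On the B channel (widest range): 90 ≈ 132 + (p/100)(0 − 132), so p ≈ 100×(90 − 132)/(0 − 132) = -4200/-132 = 31.82.
p = 32 reproduces all three channels after rounding.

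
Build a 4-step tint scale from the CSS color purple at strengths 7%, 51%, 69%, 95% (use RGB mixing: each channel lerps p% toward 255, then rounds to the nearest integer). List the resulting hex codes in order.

#891289, #c182c1, #d8b0d8, #f9f2f9

CSS purple is rgb(128, 0, 128).
7%: (128 + 8.89 = 136.89→137, 0 + 17.85 = 17.85→18, 128 + 8.89 = 136.89→137) → #891289
51%: (128 + 64.77 = 192.77→193, 0 + 130.05 = 130.05→130, 128 + 64.77 = 192.77→193) → #c182c1
69%: (128 + 87.63 = 215.63→216, 0 + 175.95 = 175.95→176, 128 + 87.63 = 215.63→216) → #d8b0d8
95%: (128 + 120.65 = 248.65→249, 0 + 242.25 = 242.25→242, 128 + 120.65 = 248.65→249) → #f9f2f9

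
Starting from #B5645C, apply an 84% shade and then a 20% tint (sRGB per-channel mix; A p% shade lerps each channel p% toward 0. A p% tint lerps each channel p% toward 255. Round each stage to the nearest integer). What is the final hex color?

#B5645C is rgb(181, 100, 92).
Lerp each channel 84% toward 0:
  R: 181 − 152.04 = 28.96 → 29
  G: 100 + 0.84×(0−100) = 100 − 84 = 16 → 16
  B: 92 + 0.84×(0−92) = 92 − 77.28 = 14.72 → 15
After the shade: rgb(29, 16, 15) = #1D100F.
A 20% tint moves each channel 20% toward 255:
  R: 29 + 0.2×(255−29) = 29 + 45.2 = 74.2 → 74
  G: 16 + 47.8 = 63.8 → 64
  B: 15 + 0.2×(255−15) = 15 + 48 = 63 → 63
rgb(74, 64, 63) = #4A403F.

#4A403F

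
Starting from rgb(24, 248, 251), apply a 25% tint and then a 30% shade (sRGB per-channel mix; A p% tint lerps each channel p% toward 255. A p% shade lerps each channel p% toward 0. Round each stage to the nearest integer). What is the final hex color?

#39afb0

Per channel, c → c + 0.25(255 − c):
  R: 24 + 0.25×(255−24) = 24 + 57.75 = 81.75 → 82
  G: 248 + 0.25×(255−248) = 248 + 1.75 = 249.75 → 250
  B: 251 + 1 = 252 → 252
After the tint: rgb(82, 250, 252) = #52fafc.
Lerp each channel 30% toward 0:
  R: 82 − 24.6 = 57.4 → 57
  G: 250 − 75 = 175 → 175
  B: 252 − 75.6 = 176.4 → 176
rgb(57, 175, 176) = #39afb0.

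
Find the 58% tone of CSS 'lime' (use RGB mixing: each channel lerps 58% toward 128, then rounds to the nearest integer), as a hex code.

CSS lime is rgb(0, 255, 0).
Lerp each channel 58% toward 128:
  R: 0 + 74.24 = 74.24 → 74
  G: 255 + 0.58×(128−255) = 255 − 73.66 = 181.34 → 181
  B: 0 + 0.58×(128−0) = 0 + 74.24 = 74.24 → 74
rgb(74, 181, 74) = #4AB54A.

#4AB54A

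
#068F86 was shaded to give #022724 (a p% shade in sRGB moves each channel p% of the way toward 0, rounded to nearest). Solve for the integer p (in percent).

#068F86 is rgb(6, 143, 134); #022724 is rgb(2, 39, 36).
On the G channel (widest range): 39 ≈ 143 + (p/100)(0 − 143), so p ≈ 100×(39 − 143)/(0 − 143) = -10400/-143 = 72.73.
p = 73 reproduces all three channels after rounding.

73%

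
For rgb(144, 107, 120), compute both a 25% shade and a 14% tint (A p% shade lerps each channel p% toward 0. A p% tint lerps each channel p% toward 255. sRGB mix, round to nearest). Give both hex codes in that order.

#6c505a, #a0808b

25% shade:
  R: 144 − 36 = 108 → 108
  G: 107 + 0.25×(0−107) = 107 − 26.75 = 80.25 → 80
  B: 120 − 30 = 90 → 90
  → #6c505a
14% tint:
  R: 144 + 0.14×(255−144) = 144 + 15.54 = 159.54 → 160
  G: 107 + 0.14×(255−107) = 107 + 20.72 = 127.72 → 128
  B: 120 + 0.14×(255−120) = 120 + 18.9 = 138.9 → 139
  → #a0808b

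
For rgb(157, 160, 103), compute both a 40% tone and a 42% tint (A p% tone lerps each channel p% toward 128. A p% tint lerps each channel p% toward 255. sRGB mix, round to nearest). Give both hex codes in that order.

#919371, #C6C8A7

40% tone:
  R: 157 − 11.6 = 145.4 → 145
  G: 160 + 0.4×(128−160) = 160 − 12.8 = 147.2 → 147
  B: 103 + 10 = 113 → 113
  → #919371
42% tint:
  R: 157 + 41.16 = 198.16 → 198
  G: 160 + 39.9 = 199.9 → 200
  B: 103 + 0.42×(255−103) = 103 + 63.84 = 166.84 → 167
  → #C6C8A7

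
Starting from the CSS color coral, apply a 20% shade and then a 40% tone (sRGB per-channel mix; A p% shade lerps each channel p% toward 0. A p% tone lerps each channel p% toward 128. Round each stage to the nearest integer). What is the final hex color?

CSS coral is rgb(255, 127, 80).
A 20% shade moves each channel 20% toward 0:
  R: 255 + 0.2×(0−255) = 255 − 51 = 204 → 204
  G: 127 + 0.2×(0−127) = 127 − 25.4 = 101.6 → 102
  B: 80 + 0.2×(0−80) = 80 − 16 = 64 → 64
After the shade: rgb(204, 102, 64) = #cc6640.
A 40% tone moves each channel 40% toward 128:
  R: 204 − 30.4 = 173.6 → 174
  G: 102 + 10.4 = 112.4 → 112
  B: 64 + 0.4×(128−64) = 64 + 25.6 = 89.6 → 90
rgb(174, 112, 90) = #ae705a.

#ae705a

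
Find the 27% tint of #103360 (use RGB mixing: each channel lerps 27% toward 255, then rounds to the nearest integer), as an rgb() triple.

#103360 is rgb(16, 51, 96).
A 27% tint moves each channel 27% toward 255:
  R: 16 + 0.27×(255−16) = 16 + 64.53 = 80.53 → 81
  G: 51 + 55.08 = 106.08 → 106
  B: 96 + 42.93 = 138.93 → 139

rgb(81, 106, 139)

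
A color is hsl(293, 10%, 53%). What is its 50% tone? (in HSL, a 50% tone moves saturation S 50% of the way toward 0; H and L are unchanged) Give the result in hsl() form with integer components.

hsl(293, 5%, 53%)

S moves 50% from 10 toward 0: 10 − 5 = 5 → 5.
H and L are unchanged.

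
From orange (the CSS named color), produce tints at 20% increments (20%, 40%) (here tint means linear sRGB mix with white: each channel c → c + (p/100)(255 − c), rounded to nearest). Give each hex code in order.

CSS orange is rgb(255, 165, 0).
20%: (255→255, 165 + 18 = 183→183, 0 + 51 = 51→51) → #ffb733
40%: (255→255, 165 + 36 = 201→201, 0 + 102 = 102→102) → #ffc966

#ffb733, #ffc966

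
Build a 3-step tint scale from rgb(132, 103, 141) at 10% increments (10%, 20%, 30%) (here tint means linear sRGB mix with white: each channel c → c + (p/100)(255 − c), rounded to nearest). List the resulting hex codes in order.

10%: (132 + 12.3 = 144.3→144, 103 + 15.2 = 118.2→118, 141 + 11.4 = 152.4→152) → #907698
20%: (132 + 24.6 = 156.6→157, 103 + 30.4 = 133.4→133, 141 + 22.8 = 163.8→164) → #9d85a4
30%: (132 + 36.9 = 168.9→169, 103 + 45.6 = 148.6→149, 141 + 34.2 = 175.2→175) → #a995af

#907698, #9d85a4, #a995af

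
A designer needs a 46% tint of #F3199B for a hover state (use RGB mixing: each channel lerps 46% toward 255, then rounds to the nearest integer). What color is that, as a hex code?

#F3199B is rgb(243, 25, 155).
Lerp each channel 46% toward 255:
  R: 243 + 0.46×(255−243) = 243 + 5.52 = 248.52 → 249
  G: 25 + 0.46×(255−25) = 25 + 105.8 = 130.8 → 131
  B: 155 + 0.46×(255−155) = 155 + 46 = 201 → 201
rgb(249, 131, 201) = #F983C9.

#F983C9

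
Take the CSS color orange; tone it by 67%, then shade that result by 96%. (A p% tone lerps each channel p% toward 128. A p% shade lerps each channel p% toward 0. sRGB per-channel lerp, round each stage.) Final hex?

CSS orange is rgb(255, 165, 0).
A 67% tone moves each channel 67% toward 128:
  R: 255 + 0.67×(128−255) = 255 − 85.09 = 169.91 → 170
  G: 165 − 24.79 = 140.21 → 140
  B: 0 + 0.67×(128−0) = 0 + 85.76 = 85.76 → 86
After the tone: rgb(170, 140, 86) = #AA8C56.
A 96% shade moves each channel 96% toward 0:
  R: 170 − 163.2 = 6.8 → 7
  G: 140 + 0.96×(0−140) = 140 − 134.4 = 5.6 → 6
  B: 86 + 0.96×(0−86) = 86 − 82.56 = 3.44 → 3
rgb(7, 6, 3) = #070603.

#070603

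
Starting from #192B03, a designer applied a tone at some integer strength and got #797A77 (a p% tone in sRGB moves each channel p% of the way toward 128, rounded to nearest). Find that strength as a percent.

#192B03 is rgb(25, 43, 3); #797A77 is rgb(121, 122, 119).
On the B channel (widest range): 119 ≈ 3 + (p/100)(128 − 3), so p ≈ 100×(119 − 3)/(128 − 3) = 11600/125 = 92.80.
p = 93 reproduces all three channels after rounding.

93%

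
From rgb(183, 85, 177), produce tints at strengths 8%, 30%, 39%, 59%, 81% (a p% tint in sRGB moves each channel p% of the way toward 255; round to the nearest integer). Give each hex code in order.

#BD63B7, #CD88C8, #D397CF, #E1B9DF, #F1DFF0

8%: (183 + 5.76 = 188.76→189, 85 + 13.6 = 98.6→99, 177 + 6.24 = 183.24→183) → #BD63B7
30%: (183 + 21.6 = 204.6→205, 85 + 51 = 136→136, 177 + 23.4 = 200.4→200) → #CD88C8
39%: (183 + 28.08 = 211.08→211, 85 + 66.3 = 151.3→151, 177 + 30.42 = 207.42→207) → #D397CF
59%: (183 + 42.48 = 225.48→225, 85 + 100.3 = 185.3→185, 177 + 46.02 = 223.02→223) → #E1B9DF
81%: (183 + 58.32 = 241.32→241, 85 + 137.7 = 222.7→223, 177 + 63.18 = 240.18→240) → #F1DFF0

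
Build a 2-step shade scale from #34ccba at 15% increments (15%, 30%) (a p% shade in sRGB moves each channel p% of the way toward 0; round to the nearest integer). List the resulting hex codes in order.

#2cad9e, #248f82

#34ccba is rgb(52, 204, 186).
15%: (52 − 7.8 = 44.2→44, 204 − 30.6 = 173.4→173, 186 − 27.9 = 158.1→158) → #2cad9e
30%: (52 − 15.6 = 36.4→36, 204 − 61.2 = 142.8→143, 186 − 55.8 = 130.2→130) → #248f82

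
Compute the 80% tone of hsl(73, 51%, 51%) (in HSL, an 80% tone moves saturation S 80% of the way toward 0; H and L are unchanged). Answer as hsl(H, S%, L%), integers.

hsl(73, 10%, 51%)

S moves 80% from 51 toward 0: 51 − 40.8 = 10.2 → 10.
H and L are unchanged.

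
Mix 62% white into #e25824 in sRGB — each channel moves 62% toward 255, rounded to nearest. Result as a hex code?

#f4c0ac

#e25824 is rgb(226, 88, 36).
A 62% tint moves each channel 62% toward 255:
  R: 226 + 0.62×(255−226) = 226 + 17.98 = 243.98 → 244
  G: 88 + 0.62×(255−88) = 88 + 103.54 = 191.54 → 192
  B: 36 + 0.62×(255−36) = 36 + 135.78 = 171.78 → 172
rgb(244, 192, 172) = #f4c0ac.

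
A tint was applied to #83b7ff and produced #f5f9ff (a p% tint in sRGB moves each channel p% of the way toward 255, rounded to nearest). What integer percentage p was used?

#83b7ff is rgb(131, 183, 255); #f5f9ff is rgb(245, 249, 255).
On the R channel (widest range): 245 ≈ 131 + (p/100)(255 − 131), so p ≈ 100×(245 − 131)/(255 − 131) = 11400/124 = 91.94.
p = 92 reproduces all three channels after rounding.

92%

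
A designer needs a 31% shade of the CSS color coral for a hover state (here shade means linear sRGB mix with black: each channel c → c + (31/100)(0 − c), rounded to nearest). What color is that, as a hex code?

CSS coral is rgb(255, 127, 80).
Per channel, c → c + 0.31(0 − c):
  R: 255 − 79.05 = 175.95 → 176
  G: 127 + 0.31×(0−127) = 127 − 39.37 = 87.63 → 88
  B: 80 + 0.31×(0−80) = 80 − 24.8 = 55.2 → 55
rgb(176, 88, 55) = #B05837.

#B05837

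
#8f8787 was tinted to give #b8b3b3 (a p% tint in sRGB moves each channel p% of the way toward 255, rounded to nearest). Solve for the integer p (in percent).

#8f8787 is rgb(143, 135, 135); #b8b3b3 is rgb(184, 179, 179).
On the G channel (widest range): 179 ≈ 135 + (p/100)(255 − 135), so p ≈ 100×(179 − 135)/(255 − 135) = 4400/120 = 36.67.
p = 37 reproduces all three channels after rounding.

37%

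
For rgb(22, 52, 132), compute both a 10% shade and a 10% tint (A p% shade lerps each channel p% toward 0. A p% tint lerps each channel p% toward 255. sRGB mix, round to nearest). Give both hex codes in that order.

#142F77, #2D4890

10% shade:
  R: 22 + 0.1×(0−22) = 22 − 2.2 = 19.8 → 20
  G: 52 + 0.1×(0−52) = 52 − 5.2 = 46.8 → 47
  B: 132 + 0.1×(0−132) = 132 − 13.2 = 118.8 → 119
  → #142F77
10% tint:
  R: 22 + 0.1×(255−22) = 22 + 23.3 = 45.3 → 45
  G: 52 + 0.1×(255−52) = 52 + 20.3 = 72.3 → 72
  B: 132 + 0.1×(255−132) = 132 + 12.3 = 144.3 → 144
  → #2D4890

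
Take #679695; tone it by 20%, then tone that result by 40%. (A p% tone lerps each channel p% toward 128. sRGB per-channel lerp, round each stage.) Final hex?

#748B8A

#679695 is rgb(103, 150, 149).
A 20% tone moves each channel 20% toward 128:
  R: 103 + 0.2×(128−103) = 103 + 5 = 108 → 108
  G: 150 − 4.4 = 145.6 → 146
  B: 149 + 0.2×(128−149) = 149 − 4.2 = 144.8 → 145
After the tone: rgb(108, 146, 145) = #6C9291.
Per channel, c → c + 0.4(128 − c):
  R: 108 + 8 = 116 → 116
  G: 146 + 0.4×(128−146) = 146 − 7.2 = 138.8 → 139
  B: 145 + 0.4×(128−145) = 145 − 6.8 = 138.2 → 138
rgb(116, 139, 138) = #748B8A.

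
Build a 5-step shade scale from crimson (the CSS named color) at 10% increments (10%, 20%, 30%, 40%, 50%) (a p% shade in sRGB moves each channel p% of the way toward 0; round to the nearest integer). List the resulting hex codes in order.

CSS crimson is rgb(220, 20, 60).
10%: (220 − 22 = 198→198, 20 − 2 = 18→18, 60 − 6 = 54→54) → #C61236
20%: (220 − 44 = 176→176, 20 − 4 = 16→16, 60 − 12 = 48→48) → #B01030
30%: (220 − 66 = 154→154, 20 − 6 = 14→14, 60 − 18 = 42→42) → #9A0E2A
40%: (220 − 88 = 132→132, 20 − 8 = 12→12, 60 − 24 = 36→36) → #840C24
50%: (220 − 110 = 110→110, 20 − 10 = 10→10, 60 − 30 = 30→30) → #6E0A1E

#C61236, #B01030, #9A0E2A, #840C24, #6E0A1E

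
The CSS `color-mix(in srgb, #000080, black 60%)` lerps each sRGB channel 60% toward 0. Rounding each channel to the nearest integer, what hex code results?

#000080 is rgb(0, 0, 128).
A 60% shade moves each channel 60% toward 0:
  R: 0 + 0 = 0 → 0
  G: 0 + 0 = 0 → 0
  B: 128 − 76.8 = 51.2 → 51
rgb(0, 0, 51) = #000033.

#000033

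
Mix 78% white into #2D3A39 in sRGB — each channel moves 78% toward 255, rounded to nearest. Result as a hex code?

#2D3A39 is rgb(45, 58, 57).
Per channel, c → c + 0.78(255 − c):
  R: 45 + 0.78×(255−45) = 45 + 163.8 = 208.8 → 209
  G: 58 + 0.78×(255−58) = 58 + 153.66 = 211.66 → 212
  B: 57 + 154.44 = 211.44 → 211
rgb(209, 212, 211) = #D1D4D3.

#D1D4D3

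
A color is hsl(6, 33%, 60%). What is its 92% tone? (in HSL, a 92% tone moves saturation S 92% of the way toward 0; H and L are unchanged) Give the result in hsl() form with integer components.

hsl(6, 3%, 60%)

S moves 92% from 33 toward 0: 33 − 30.36 = 2.64 → 3.
H and L are unchanged.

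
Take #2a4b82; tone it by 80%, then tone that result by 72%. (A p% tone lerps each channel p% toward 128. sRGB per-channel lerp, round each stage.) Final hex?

#7b7d80

#2a4b82 is rgb(42, 75, 130).
Lerp each channel 80% toward 128:
  R: 42 + 68.8 = 110.8 → 111
  G: 75 + 0.8×(128−75) = 75 + 42.4 = 117.4 → 117
  B: 130 + 0.8×(128−130) = 130 − 1.6 = 128.4 → 128
After the tone: rgb(111, 117, 128) = #6f7580.
A 72% tone moves each channel 72% toward 128:
  R: 111 + 0.72×(128−111) = 111 + 12.24 = 123.24 → 123
  G: 117 + 0.72×(128−117) = 117 + 7.92 = 124.92 → 125
  B: 128 + 0.72×(128−128) = 128 + 0 = 128 → 128
rgb(123, 125, 128) = #7b7d80.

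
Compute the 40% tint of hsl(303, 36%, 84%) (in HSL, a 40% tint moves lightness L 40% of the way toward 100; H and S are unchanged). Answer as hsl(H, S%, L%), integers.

L moves 40% from 84 toward 100: 84 + 6.4 = 90.4 → 90.
H and S are unchanged.

hsl(303, 36%, 90%)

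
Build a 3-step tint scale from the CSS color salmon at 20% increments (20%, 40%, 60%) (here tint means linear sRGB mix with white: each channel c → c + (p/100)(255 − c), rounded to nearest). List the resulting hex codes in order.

CSS salmon is rgb(250, 128, 114).
20%: (250 + 1 = 251→251, 128 + 25.4 = 153.4→153, 114 + 28.2 = 142.2→142) → #FB998E
40%: (250 + 2 = 252→252, 128 + 50.8 = 178.8→179, 114 + 56.4 = 170.4→170) → #FCB3AA
60%: (250 + 3 = 253→253, 128 + 76.2 = 204.2→204, 114 + 84.6 = 198.6→199) → #FDCCC7

#FB998E, #FCB3AA, #FDCCC7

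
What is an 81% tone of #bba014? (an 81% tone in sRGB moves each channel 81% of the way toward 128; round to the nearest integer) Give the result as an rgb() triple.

#bba014 is rgb(187, 160, 20).
An 81% tone moves each channel 81% toward 128:
  R: 187 − 47.79 = 139.21 → 139
  G: 160 − 25.92 = 134.08 → 134
  B: 20 + 87.48 = 107.48 → 107

rgb(139, 134, 107)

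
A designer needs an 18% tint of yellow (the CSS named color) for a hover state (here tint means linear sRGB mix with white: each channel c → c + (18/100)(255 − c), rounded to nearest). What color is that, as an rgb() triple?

rgb(255, 255, 46)

CSS yellow is rgb(255, 255, 0).
An 18% tint moves each channel 18% toward 255:
  R: 255 + 0 = 255 → 255
  G: 255 + 0.18×(255−255) = 255 + 0 = 255 → 255
  B: 0 + 0.18×(255−0) = 0 + 45.9 = 45.9 → 46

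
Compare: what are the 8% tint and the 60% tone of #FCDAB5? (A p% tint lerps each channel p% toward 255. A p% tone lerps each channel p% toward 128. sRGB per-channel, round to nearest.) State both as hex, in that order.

#FCDAB5 is rgb(252, 218, 181).
8% tint:
  R: 252 + 0.08×(255−252) = 252 + 0.24 = 252.24 → 252
  G: 218 + 2.96 = 220.96 → 221
  B: 181 + 0.08×(255−181) = 181 + 5.92 = 186.92 → 187
  → #FCDDBB
60% tone:
  R: 252 + 0.6×(128−252) = 252 − 74.4 = 177.6 → 178
  G: 218 − 54 = 164 → 164
  B: 181 + 0.6×(128−181) = 181 − 31.8 = 149.2 → 149
  → #B2A495

#FCDDBB, #B2A495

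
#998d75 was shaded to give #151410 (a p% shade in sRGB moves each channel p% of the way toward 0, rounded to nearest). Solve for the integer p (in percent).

86%

#998d75 is rgb(153, 141, 117); #151410 is rgb(21, 20, 16).
On the R channel (widest range): 21 ≈ 153 + (p/100)(0 − 153), so p ≈ 100×(21 − 153)/(0 − 153) = -13200/-153 = 86.27.
p = 86 reproduces all three channels after rounding.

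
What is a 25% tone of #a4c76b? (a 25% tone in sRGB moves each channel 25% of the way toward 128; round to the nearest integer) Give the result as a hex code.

#a4c76b is rgb(164, 199, 107).
A 25% tone moves each channel 25% toward 128:
  R: 164 − 9 = 155 → 155
  G: 199 − 17.75 = 181.25 → 181
  B: 107 + 5.25 = 112.25 → 112
rgb(155, 181, 112) = #9bb570.

#9bb570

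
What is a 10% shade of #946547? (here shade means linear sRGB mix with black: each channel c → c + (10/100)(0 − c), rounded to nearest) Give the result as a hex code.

#855B40

#946547 is rgb(148, 101, 71).
Lerp each channel 10% toward 0:
  R: 148 − 14.8 = 133.2 → 133
  G: 101 + 0.1×(0−101) = 101 − 10.1 = 90.9 → 91
  B: 71 − 7.1 = 63.9 → 64
rgb(133, 91, 64) = #855B40.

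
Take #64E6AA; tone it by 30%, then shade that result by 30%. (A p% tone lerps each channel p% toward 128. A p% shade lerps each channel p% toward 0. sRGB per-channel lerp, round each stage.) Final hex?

#4C8B6E

#64E6AA is rgb(100, 230, 170).
Per channel, c → c + 0.3(128 − c):
  R: 100 + 8.4 = 108.4 → 108
  G: 230 + 0.3×(128−230) = 230 − 30.6 = 199.4 → 199
  B: 170 + 0.3×(128−170) = 170 − 12.6 = 157.4 → 157
After the tone: rgb(108, 199, 157) = #6CC79D.
A 30% shade moves each channel 30% toward 0:
  R: 108 − 32.4 = 75.6 → 76
  G: 199 − 59.7 = 139.3 → 139
  B: 157 + 0.3×(0−157) = 157 − 47.1 = 109.9 → 110
rgb(76, 139, 110) = #4C8B6E.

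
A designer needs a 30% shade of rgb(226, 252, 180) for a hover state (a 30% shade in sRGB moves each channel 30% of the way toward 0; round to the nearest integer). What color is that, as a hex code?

#9EB07E

Lerp each channel 30% toward 0:
  R: 226 + 0.3×(0−226) = 226 − 67.8 = 158.2 → 158
  G: 252 + 0.3×(0−252) = 252 − 75.6 = 176.4 → 176
  B: 180 + 0.3×(0−180) = 180 − 54 = 126 → 126
rgb(158, 176, 126) = #9EB07E.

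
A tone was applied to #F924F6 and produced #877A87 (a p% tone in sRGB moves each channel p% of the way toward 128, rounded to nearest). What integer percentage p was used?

#F924F6 is rgb(249, 36, 246); #877A87 is rgb(135, 122, 135).
On the R channel (widest range): 135 ≈ 249 + (p/100)(128 − 249), so p ≈ 100×(135 − 249)/(128 − 249) = -11400/-121 = 94.21.
p = 94 reproduces all three channels after rounding.

94%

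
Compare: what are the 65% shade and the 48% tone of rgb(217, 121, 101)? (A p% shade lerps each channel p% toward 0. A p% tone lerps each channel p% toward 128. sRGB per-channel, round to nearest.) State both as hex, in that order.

65% shade:
  R: 217 + 0.65×(0−217) = 217 − 141.05 = 75.95 → 76
  G: 121 − 78.65 = 42.35 → 42
  B: 101 + 0.65×(0−101) = 101 − 65.65 = 35.35 → 35
  → #4C2A23
48% tone:
  R: 217 + 0.48×(128−217) = 217 − 42.72 = 174.28 → 174
  G: 121 + 0.48×(128−121) = 121 + 3.36 = 124.36 → 124
  B: 101 + 12.96 = 113.96 → 114
  → #AE7C72

#4C2A23, #AE7C72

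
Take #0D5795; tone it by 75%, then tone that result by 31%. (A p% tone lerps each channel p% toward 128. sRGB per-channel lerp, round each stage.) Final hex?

#0D5795 is rgb(13, 87, 149).
A 75% tone moves each channel 75% toward 128:
  R: 13 + 0.75×(128−13) = 13 + 86.25 = 99.25 → 99
  G: 87 + 0.75×(128−87) = 87 + 30.75 = 117.75 → 118
  B: 149 + 0.75×(128−149) = 149 − 15.75 = 133.25 → 133
After the tone: rgb(99, 118, 133) = #637685.
Lerp each channel 31% toward 128:
  R: 99 + 0.31×(128−99) = 99 + 8.99 = 107.99 → 108
  G: 118 + 3.1 = 121.1 → 121
  B: 133 + 0.31×(128−133) = 133 − 1.55 = 131.45 → 131
rgb(108, 121, 131) = #6C7983.

#6C7983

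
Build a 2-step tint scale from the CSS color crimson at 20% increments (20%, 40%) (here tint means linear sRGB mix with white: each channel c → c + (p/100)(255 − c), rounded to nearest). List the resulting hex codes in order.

CSS crimson is rgb(220, 20, 60).
20%: (220 + 7 = 227→227, 20 + 47 = 67→67, 60 + 39 = 99→99) → #E34363
40%: (220 + 14 = 234→234, 20 + 94 = 114→114, 60 + 78 = 138→138) → #EA728A

#E34363, #EA728A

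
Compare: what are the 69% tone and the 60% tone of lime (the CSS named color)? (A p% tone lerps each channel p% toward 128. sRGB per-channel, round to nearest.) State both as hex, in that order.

CSS lime is rgb(0, 255, 0).
69% tone:
  R: 0 + 0.69×(128−0) = 0 + 88.32 = 88.32 → 88
  G: 255 + 0.69×(128−255) = 255 − 87.63 = 167.37 → 167
  B: 0 + 0.69×(128−0) = 0 + 88.32 = 88.32 → 88
  → #58A758
60% tone:
  R: 0 + 76.8 = 76.8 → 77
  G: 255 − 76.2 = 178.8 → 179
  B: 0 + 0.6×(128−0) = 0 + 76.8 = 76.8 → 77
  → #4DB34D

#58A758, #4DB34D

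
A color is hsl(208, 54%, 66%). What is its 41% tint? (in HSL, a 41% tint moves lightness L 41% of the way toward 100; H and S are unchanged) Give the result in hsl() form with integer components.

hsl(208, 54%, 80%)

L moves 41% from 66 toward 100: 66 + 13.94 = 79.94 → 80.
H and S are unchanged.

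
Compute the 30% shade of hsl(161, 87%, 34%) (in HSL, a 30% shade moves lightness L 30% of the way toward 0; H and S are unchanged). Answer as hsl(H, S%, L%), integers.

L moves 30% from 34 toward 0: 34 − 10.2 = 23.8 → 24.
H and S are unchanged.

hsl(161, 87%, 24%)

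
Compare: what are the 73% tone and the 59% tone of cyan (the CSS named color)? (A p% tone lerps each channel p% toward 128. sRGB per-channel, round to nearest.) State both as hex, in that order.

#5DA2A2, #4CB4B4

CSS cyan is rgb(0, 255, 255).
73% tone:
  R: 0 + 0.73×(128−0) = 0 + 93.44 = 93.44 → 93
  G: 255 + 0.73×(128−255) = 255 − 92.71 = 162.29 → 162
  B: 255 + 0.73×(128−255) = 255 − 92.71 = 162.29 → 162
  → #5DA2A2
59% tone:
  R: 0 + 75.52 = 75.52 → 76
  G: 255 + 0.59×(128−255) = 255 − 74.93 = 180.07 → 180
  B: 255 − 74.93 = 180.07 → 180
  → #4CB4B4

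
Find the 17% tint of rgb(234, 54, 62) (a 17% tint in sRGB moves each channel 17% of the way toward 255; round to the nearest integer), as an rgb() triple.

Lerp each channel 17% toward 255:
  R: 234 + 3.57 = 237.57 → 238
  G: 54 + 0.17×(255−54) = 54 + 34.17 = 88.17 → 88
  B: 62 + 0.17×(255−62) = 62 + 32.81 = 94.81 → 95

rgb(238, 88, 95)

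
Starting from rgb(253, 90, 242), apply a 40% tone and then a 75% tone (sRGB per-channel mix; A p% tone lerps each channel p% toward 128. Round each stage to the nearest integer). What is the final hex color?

Per channel, c → c + 0.4(128 − c):
  R: 253 − 50 = 203 → 203
  G: 90 + 15.2 = 105.2 → 105
  B: 242 − 45.6 = 196.4 → 196
After the tone: rgb(203, 105, 196) = #cb69c4.
Lerp each channel 75% toward 128:
  R: 203 + 0.75×(128−203) = 203 − 56.25 = 146.75 → 147
  G: 105 + 0.75×(128−105) = 105 + 17.25 = 122.25 → 122
  B: 196 + 0.75×(128−196) = 196 − 51 = 145 → 145
rgb(147, 122, 145) = #937a91.

#937a91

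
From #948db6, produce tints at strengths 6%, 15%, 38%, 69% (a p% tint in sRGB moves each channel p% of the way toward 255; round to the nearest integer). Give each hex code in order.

#9a94ba, #a49ec1, #bdb8d2, #dedce8

#948db6 is rgb(148, 141, 182).
6%: (148 + 6.42 = 154.42→154, 141 + 6.84 = 147.84→148, 182 + 4.38 = 186.38→186) → #9a94ba
15%: (148 + 16.05 = 164.05→164, 141 + 17.1 = 158.1→158, 182 + 10.95 = 192.95→193) → #a49ec1
38%: (148 + 40.66 = 188.66→189, 141 + 43.32 = 184.32→184, 182 + 27.74 = 209.74→210) → #bdb8d2
69%: (148 + 73.83 = 221.83→222, 141 + 78.66 = 219.66→220, 182 + 50.37 = 232.37→232) → #dedce8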